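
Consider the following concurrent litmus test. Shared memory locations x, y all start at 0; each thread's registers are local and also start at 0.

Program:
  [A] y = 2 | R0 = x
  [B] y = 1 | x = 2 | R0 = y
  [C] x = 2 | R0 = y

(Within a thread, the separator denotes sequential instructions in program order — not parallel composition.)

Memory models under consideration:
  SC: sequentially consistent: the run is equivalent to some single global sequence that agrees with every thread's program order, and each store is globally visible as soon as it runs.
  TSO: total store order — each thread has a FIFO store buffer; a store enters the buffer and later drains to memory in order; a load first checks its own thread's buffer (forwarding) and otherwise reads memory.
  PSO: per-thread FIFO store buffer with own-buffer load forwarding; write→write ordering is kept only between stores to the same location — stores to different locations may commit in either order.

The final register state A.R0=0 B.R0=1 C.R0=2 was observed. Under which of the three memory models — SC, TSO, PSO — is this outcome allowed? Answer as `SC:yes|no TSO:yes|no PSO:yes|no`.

SC:yes TSO:yes PSO:yes

outcome vector order: (A.R0,B.R0,C.R0)
SC: 9 outcomes — {(0,1,1), (0,1,2), (0,2,2), (2,1,0), (2,1,1), (2,1,2), (2,2,0), (2,2,1), (2,2,2)}
TSO: 12 outcomes — {(0,1,0), (0,1,1), (0,1,2), (0,2,0), (0,2,1), (0,2,2), (2,1,0), (2,1,1), (2,1,2), (2,2,0), (2,2,1), (2,2,2)}
PSO: 12 outcomes — {(0,1,0), (0,1,1), (0,1,2), (0,2,0), (0,2,1), (0,2,2), (2,1,0), (2,1,1), (2,1,2), (2,2,0), (2,2,1), (2,2,2)}
target (0,1,2) ∈ {SC,TSO,PSO}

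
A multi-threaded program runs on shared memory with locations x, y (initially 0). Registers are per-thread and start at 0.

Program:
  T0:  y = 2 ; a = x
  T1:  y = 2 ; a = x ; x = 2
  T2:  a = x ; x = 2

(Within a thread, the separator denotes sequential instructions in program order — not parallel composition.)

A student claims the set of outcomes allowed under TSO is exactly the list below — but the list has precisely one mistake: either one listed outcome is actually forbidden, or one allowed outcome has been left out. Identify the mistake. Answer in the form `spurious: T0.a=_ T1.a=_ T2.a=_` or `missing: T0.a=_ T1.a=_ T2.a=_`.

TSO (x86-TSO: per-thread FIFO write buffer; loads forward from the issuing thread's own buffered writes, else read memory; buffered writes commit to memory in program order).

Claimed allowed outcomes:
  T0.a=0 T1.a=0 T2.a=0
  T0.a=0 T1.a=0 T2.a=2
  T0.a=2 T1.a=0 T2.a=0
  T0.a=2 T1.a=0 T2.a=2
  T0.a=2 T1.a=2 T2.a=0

missing: T0.a=0 T1.a=2 T2.a=0

outcome vector order: (T0.a,T1.a,T2.a)
TSO (6): 0/0/0 0/0/2 0/2/0 2/0/0 2/0/2 2/2/0
TSO∖claimed = {0/2/0}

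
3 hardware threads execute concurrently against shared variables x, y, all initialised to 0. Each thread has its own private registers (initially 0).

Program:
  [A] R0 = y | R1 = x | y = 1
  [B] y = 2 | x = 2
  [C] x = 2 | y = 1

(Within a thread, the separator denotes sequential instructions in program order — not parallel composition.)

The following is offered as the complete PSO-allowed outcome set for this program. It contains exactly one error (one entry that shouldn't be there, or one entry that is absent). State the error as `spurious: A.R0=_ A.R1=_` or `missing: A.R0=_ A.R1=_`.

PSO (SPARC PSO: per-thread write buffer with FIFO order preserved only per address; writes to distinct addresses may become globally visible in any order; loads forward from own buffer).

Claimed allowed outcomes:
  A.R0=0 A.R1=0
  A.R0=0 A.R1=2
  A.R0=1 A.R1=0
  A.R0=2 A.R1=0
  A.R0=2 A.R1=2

outcome vector order: (A.R0,A.R1)
[PSO] allowed = {<0 0> <0 2> <1 0> <1 2> <2 0> <2 2>}
PSO∖claimed = {<1 2>}

missing: A.R0=1 A.R1=2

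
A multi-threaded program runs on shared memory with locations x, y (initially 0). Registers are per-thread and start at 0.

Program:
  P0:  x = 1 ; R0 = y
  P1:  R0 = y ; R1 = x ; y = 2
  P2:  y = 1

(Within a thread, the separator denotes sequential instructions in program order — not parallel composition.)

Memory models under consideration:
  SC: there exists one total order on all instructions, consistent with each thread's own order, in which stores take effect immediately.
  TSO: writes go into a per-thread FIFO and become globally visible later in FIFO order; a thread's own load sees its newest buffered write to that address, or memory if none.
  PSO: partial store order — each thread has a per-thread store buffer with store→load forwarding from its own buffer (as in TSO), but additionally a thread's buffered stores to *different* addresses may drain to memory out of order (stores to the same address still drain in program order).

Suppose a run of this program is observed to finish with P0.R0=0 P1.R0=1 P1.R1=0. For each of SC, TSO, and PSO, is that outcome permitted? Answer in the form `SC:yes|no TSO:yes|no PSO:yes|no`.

outcome vector order: (P0.R0,P1.R0,P1.R1)
[SC] allowed = {000; 001; 011; 100; 101; 110; 111; 200; 201; 210; 211}
[TSO] allowed = {000; 001; 010; 011; 100; 101; 110; 111; 200; 201; 210; 211}
[PSO] allowed = {000; 001; 010; 011; 100; 101; 110; 111; 200; 201; 210; 211}
target 010 ∈ {TSO,PSO}

SC:no TSO:yes PSO:yes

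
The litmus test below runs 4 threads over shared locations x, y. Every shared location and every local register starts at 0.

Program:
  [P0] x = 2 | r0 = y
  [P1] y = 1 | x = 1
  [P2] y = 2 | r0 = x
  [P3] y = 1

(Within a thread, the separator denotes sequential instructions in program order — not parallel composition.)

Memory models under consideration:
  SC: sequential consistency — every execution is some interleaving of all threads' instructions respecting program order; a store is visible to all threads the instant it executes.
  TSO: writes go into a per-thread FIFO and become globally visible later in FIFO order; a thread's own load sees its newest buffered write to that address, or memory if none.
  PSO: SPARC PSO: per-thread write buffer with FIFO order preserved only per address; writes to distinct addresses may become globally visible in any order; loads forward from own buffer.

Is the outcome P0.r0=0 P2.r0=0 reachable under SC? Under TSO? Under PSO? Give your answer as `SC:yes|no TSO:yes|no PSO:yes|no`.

SC:no TSO:yes PSO:yes

outcome vector order: (P0.r0,P2.r0)
[SC] allowed = {(0,1), (0,2), (1,0), (1,1), (1,2), (2,0), (2,1), (2,2)}
[TSO] allowed = {(0,0), (0,1), (0,2), (1,0), (1,1), (1,2), (2,0), (2,1), (2,2)}
[PSO] allowed = {(0,0), (0,1), (0,2), (1,0), (1,1), (1,2), (2,0), (2,1), (2,2)}
target (0,0) ∈ {TSO,PSO}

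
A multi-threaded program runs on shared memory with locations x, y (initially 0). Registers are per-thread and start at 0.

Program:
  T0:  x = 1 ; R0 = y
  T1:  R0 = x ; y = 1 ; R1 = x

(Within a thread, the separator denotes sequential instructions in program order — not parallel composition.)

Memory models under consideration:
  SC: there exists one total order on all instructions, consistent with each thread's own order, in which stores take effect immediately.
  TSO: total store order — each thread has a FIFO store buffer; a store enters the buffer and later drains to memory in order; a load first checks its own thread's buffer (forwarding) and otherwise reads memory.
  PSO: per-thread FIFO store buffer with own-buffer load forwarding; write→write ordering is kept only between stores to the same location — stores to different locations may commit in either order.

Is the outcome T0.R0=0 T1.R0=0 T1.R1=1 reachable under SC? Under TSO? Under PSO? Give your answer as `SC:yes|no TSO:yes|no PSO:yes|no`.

outcome vector order: (T0.R0,T1.R0,T1.R1)
SC: 5 outcomes — {(0,0,1); (0,1,1); (1,0,0); (1,0,1); (1,1,1)}
TSO: 6 outcomes — {(0,0,0); (0,0,1); (0,1,1); (1,0,0); (1,0,1); (1,1,1)}
PSO: 6 outcomes — {(0,0,0); (0,0,1); (0,1,1); (1,0,0); (1,0,1); (1,1,1)}
target (0,0,1) ∈ {SC,TSO,PSO}

SC:yes TSO:yes PSO:yes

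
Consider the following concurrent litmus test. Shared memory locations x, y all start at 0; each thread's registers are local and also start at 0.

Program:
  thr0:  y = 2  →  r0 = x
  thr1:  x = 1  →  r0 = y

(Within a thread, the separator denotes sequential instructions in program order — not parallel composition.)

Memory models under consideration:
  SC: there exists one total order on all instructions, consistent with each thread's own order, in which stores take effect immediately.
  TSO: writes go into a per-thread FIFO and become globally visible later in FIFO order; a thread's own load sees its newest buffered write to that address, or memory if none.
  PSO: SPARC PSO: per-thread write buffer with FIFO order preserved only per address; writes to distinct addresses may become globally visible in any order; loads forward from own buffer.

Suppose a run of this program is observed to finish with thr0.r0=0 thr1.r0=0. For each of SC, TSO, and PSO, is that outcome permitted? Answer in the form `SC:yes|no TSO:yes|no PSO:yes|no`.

outcome vector order: (thr0.r0,thr1.r0)
SC: 3 outcomes — {0/2, 1/0, 1/2}
TSO: 4 outcomes — {0/0, 0/2, 1/0, 1/2}
PSO: 4 outcomes — {0/0, 0/2, 1/0, 1/2}
target 0/0 ∈ {TSO,PSO}

SC:no TSO:yes PSO:yes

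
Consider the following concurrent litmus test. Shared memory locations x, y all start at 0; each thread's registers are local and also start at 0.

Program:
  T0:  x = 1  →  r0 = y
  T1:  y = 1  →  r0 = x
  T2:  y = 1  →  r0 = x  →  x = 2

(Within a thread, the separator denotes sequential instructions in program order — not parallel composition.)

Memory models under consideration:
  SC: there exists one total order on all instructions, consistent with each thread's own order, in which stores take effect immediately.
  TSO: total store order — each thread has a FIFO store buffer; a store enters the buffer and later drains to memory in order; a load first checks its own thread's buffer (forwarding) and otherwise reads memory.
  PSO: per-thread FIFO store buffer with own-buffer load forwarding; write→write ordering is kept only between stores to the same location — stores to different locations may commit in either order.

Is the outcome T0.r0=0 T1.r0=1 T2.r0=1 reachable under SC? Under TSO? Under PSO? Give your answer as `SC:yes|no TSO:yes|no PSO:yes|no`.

outcome vector order: (T0.r0,T1.r0,T2.r0)
SC: 8 outcomes — {011, 021, 100, 101, 110, 111, 120, 121}
TSO: 12 outcomes — {000, 001, 010, 011, 020, 021, 100, 101, 110, 111, 120, 121}
PSO: 12 outcomes — {000, 001, 010, 011, 020, 021, 100, 101, 110, 111, 120, 121}
target 011 ∈ {SC,TSO,PSO}

SC:yes TSO:yes PSO:yes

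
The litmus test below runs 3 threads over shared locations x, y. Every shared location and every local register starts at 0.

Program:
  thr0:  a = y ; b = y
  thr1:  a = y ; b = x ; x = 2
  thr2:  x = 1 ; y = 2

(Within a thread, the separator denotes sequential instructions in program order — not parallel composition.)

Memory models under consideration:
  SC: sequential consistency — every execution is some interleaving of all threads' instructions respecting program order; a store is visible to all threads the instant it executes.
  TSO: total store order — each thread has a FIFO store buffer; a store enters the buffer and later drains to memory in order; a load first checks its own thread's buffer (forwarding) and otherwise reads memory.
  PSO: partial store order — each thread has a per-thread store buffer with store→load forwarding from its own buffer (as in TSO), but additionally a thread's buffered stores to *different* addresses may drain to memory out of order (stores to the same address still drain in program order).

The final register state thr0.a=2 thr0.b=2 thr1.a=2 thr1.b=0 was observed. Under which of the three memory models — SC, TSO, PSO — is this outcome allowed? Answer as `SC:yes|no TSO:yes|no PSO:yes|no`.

SC:no TSO:no PSO:yes

outcome vector order: (thr0.a,thr0.b,thr1.a,thr1.b)
[SC] allowed = {<0 0 0 0> <0 0 0 1> <0 0 2 1> <0 2 0 0> <0 2 0 1> <0 2 2 1> <2 2 0 0> <2 2 0 1> <2 2 2 1>}
[TSO] allowed = {<0 0 0 0> <0 0 0 1> <0 0 2 1> <0 2 0 0> <0 2 0 1> <0 2 2 1> <2 2 0 0> <2 2 0 1> <2 2 2 1>}
[PSO] allowed = {<0 0 0 0> <0 0 0 1> <0 0 2 0> <0 0 2 1> <0 2 0 0> <0 2 0 1> <0 2 2 0> <0 2 2 1> <2 2 0 0> <2 2 0 1> <2 2 2 0> <2 2 2 1>}
target <2 2 2 0> ∈ {PSO}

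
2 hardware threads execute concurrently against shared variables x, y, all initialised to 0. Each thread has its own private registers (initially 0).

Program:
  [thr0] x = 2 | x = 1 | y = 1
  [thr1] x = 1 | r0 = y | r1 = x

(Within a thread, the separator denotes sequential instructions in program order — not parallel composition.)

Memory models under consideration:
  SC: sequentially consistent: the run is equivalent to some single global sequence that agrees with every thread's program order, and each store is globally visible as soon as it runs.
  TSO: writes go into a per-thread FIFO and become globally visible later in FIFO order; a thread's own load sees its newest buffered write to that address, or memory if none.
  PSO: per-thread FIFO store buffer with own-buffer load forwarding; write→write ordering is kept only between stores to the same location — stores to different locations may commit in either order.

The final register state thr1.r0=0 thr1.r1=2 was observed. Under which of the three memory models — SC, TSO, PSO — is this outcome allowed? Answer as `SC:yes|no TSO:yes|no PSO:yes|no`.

SC:yes TSO:yes PSO:yes

outcome vector order: (thr1.r0,thr1.r1)
[SC] allowed = {(0,1); (0,2); (1,1)}
[TSO] allowed = {(0,1); (0,2); (1,1)}
[PSO] allowed = {(0,1); (0,2); (1,1); (1,2)}
target (0,2) ∈ {SC,TSO,PSO}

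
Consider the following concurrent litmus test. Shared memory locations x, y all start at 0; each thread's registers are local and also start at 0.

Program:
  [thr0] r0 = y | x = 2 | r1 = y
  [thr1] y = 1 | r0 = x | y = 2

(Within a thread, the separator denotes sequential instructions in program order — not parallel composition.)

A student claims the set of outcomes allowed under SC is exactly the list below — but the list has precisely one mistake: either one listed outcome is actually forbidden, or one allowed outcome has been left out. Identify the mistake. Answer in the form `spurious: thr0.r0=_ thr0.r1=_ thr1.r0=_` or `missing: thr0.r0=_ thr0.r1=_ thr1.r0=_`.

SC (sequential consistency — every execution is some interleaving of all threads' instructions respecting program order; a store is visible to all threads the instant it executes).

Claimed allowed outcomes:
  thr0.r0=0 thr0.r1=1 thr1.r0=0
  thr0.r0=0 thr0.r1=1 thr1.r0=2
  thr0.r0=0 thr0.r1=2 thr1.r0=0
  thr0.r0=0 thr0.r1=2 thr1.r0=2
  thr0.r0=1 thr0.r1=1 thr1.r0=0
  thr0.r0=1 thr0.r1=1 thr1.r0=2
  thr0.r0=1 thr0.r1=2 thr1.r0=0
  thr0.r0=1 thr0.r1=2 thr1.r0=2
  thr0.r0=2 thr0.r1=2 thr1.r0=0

outcome vector order: (thr0.r0,thr0.r1,thr1.r0)
SC: 10 outcomes — {0/0/2 0/1/0 0/1/2 0/2/0 0/2/2 1/1/0 1/1/2 1/2/0 1/2/2 2/2/0}
SC∖claimed = {0/0/2}

missing: thr0.r0=0 thr0.r1=0 thr1.r0=2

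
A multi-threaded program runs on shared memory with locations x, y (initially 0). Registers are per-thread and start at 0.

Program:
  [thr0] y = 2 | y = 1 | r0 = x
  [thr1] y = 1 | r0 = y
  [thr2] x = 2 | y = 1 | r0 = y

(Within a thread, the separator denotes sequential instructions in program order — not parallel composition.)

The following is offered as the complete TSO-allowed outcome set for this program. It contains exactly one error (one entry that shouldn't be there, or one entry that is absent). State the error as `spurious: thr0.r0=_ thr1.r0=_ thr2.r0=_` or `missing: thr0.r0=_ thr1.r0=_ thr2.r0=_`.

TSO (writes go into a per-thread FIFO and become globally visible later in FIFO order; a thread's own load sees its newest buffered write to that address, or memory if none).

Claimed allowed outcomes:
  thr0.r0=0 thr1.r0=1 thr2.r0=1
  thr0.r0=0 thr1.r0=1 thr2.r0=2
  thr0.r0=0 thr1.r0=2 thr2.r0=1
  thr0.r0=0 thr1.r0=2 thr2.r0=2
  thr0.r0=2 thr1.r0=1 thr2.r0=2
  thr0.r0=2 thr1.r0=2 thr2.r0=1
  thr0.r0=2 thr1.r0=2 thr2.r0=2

missing: thr0.r0=2 thr1.r0=1 thr2.r0=1

outcome vector order: (thr0.r0,thr1.r0,thr2.r0)
TSO (8): 011 012 021 022 211 212 221 222
TSO∖claimed = {211}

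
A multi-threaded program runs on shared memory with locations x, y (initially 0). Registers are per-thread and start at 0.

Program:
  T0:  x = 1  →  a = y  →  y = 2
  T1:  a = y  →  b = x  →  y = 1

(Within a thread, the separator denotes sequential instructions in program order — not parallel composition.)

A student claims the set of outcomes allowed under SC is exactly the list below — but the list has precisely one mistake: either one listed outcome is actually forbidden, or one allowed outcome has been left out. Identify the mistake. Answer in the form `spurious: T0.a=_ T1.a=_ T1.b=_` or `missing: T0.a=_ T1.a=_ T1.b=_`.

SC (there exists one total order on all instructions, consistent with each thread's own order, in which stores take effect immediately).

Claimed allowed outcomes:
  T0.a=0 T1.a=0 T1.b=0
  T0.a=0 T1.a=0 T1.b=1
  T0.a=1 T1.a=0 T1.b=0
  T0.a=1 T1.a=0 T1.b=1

missing: T0.a=0 T1.a=2 T1.b=1

outcome vector order: (T0.a,T1.a,T1.b)
SC (5): (0,0,0), (0,0,1), (0,2,1), (1,0,0), (1,0,1)
SC∖claimed = {(0,2,1)}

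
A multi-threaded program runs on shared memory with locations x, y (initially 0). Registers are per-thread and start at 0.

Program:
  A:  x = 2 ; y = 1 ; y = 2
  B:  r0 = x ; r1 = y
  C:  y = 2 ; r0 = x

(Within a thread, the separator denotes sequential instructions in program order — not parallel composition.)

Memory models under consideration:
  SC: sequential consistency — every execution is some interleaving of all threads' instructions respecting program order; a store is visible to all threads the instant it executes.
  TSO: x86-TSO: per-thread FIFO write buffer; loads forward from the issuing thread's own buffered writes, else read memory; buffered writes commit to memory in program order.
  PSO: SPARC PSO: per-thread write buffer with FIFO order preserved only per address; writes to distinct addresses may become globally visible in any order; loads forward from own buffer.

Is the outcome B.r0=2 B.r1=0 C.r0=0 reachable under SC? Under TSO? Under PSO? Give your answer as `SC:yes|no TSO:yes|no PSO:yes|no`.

SC:no TSO:yes PSO:yes

outcome vector order: (B.r0,B.r1,C.r0)
under SC → (0,0,0), (0,0,2), (0,1,0), (0,1,2), (0,2,0), (0,2,2), (2,0,2), (2,1,0), (2,1,2), (2,2,0), (2,2,2)
under TSO → (0,0,0), (0,0,2), (0,1,0), (0,1,2), (0,2,0), (0,2,2), (2,0,0), (2,0,2), (2,1,0), (2,1,2), (2,2,0), (2,2,2)
under PSO → (0,0,0), (0,0,2), (0,1,0), (0,1,2), (0,2,0), (0,2,2), (2,0,0), (2,0,2), (2,1,0), (2,1,2), (2,2,0), (2,2,2)
target (2,0,0) ∈ {TSO,PSO}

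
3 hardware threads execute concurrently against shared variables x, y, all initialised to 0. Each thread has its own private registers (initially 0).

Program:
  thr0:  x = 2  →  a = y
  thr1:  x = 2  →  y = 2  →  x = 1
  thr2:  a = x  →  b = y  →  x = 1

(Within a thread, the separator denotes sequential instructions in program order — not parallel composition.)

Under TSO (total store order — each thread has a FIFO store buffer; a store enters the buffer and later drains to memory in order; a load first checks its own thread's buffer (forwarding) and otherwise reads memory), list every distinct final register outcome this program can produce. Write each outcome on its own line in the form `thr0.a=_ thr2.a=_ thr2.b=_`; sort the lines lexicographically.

thr0.a=0 thr2.a=0 thr2.b=0
thr0.a=0 thr2.a=0 thr2.b=2
thr0.a=0 thr2.a=1 thr2.b=2
thr0.a=0 thr2.a=2 thr2.b=0
thr0.a=0 thr2.a=2 thr2.b=2
thr0.a=2 thr2.a=0 thr2.b=0
thr0.a=2 thr2.a=0 thr2.b=2
thr0.a=2 thr2.a=1 thr2.b=2
thr0.a=2 thr2.a=2 thr2.b=0
thr0.a=2 thr2.a=2 thr2.b=2

outcome vector order: (thr0.a,thr2.a,thr2.b)
|TSO outcomes| = 10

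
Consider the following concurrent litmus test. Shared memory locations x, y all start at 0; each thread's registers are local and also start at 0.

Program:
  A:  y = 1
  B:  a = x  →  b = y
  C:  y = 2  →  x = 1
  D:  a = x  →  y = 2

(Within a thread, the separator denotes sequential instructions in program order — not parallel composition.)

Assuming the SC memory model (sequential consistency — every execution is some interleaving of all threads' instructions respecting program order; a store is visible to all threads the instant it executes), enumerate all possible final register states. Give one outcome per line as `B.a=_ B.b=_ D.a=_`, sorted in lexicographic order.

outcome vector order: (B.a,B.b,D.a)
|SC outcomes| = 10

B.a=0 B.b=0 D.a=0
B.a=0 B.b=0 D.a=1
B.a=0 B.b=1 D.a=0
B.a=0 B.b=1 D.a=1
B.a=0 B.b=2 D.a=0
B.a=0 B.b=2 D.a=1
B.a=1 B.b=1 D.a=0
B.a=1 B.b=1 D.a=1
B.a=1 B.b=2 D.a=0
B.a=1 B.b=2 D.a=1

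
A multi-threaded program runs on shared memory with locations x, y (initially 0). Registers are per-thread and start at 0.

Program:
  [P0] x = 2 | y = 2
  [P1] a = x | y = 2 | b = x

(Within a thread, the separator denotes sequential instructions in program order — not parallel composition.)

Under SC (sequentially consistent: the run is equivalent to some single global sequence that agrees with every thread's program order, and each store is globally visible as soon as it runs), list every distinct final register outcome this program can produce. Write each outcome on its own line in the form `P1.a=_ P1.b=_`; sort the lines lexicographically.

outcome vector order: (P1.a,P1.b)
|SC outcomes| = 3

P1.a=0 P1.b=0
P1.a=0 P1.b=2
P1.a=2 P1.b=2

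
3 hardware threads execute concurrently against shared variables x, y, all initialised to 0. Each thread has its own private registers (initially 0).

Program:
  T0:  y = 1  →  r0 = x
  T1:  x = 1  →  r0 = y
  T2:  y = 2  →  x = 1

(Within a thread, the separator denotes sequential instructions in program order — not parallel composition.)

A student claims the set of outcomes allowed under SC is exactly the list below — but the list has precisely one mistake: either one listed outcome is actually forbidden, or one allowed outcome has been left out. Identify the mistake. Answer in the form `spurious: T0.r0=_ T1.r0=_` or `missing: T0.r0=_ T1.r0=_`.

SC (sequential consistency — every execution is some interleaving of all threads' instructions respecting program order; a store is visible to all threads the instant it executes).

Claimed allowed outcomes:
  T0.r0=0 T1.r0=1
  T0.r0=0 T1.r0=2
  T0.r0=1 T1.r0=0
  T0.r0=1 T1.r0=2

missing: T0.r0=1 T1.r0=1

outcome vector order: (T0.r0,T1.r0)
[SC] allowed = {01; 02; 10; 11; 12}
SC∖claimed = {11}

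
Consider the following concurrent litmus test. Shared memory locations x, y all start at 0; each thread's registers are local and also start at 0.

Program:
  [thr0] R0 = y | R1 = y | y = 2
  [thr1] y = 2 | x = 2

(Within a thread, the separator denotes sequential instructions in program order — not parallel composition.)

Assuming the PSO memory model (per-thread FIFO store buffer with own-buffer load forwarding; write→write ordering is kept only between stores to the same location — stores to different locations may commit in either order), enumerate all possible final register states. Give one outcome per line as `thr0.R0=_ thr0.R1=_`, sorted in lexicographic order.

thr0.R0=0 thr0.R1=0
thr0.R0=0 thr0.R1=2
thr0.R0=2 thr0.R1=2

outcome vector order: (thr0.R0,thr0.R1)
|PSO outcomes| = 3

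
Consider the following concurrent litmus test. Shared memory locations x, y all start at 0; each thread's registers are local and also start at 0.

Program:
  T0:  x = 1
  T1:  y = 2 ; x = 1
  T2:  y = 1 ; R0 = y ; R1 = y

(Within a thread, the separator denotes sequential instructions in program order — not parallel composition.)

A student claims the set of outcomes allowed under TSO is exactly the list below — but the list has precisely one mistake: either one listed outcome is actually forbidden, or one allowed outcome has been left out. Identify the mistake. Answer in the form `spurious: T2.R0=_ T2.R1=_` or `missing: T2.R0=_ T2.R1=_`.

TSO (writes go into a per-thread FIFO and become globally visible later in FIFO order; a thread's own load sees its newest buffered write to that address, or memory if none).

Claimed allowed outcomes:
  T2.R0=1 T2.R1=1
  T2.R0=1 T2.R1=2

missing: T2.R0=2 T2.R1=2

outcome vector order: (T2.R0,T2.R1)
TSO: 3 outcomes — {11 12 22}
TSO∖claimed = {22}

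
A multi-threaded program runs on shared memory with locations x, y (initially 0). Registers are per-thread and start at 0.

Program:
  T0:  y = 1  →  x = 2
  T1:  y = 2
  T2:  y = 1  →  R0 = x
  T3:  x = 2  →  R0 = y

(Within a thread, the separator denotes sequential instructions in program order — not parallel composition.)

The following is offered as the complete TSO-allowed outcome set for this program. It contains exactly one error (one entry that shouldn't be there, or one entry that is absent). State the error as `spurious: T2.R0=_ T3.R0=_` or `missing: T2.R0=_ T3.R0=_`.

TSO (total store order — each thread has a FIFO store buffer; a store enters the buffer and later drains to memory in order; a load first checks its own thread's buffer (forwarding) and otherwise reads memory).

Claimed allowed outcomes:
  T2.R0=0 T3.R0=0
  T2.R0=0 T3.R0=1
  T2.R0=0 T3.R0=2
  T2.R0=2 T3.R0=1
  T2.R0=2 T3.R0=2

missing: T2.R0=2 T3.R0=0

outcome vector order: (T2.R0,T3.R0)
under TSO → 0/0; 0/1; 0/2; 2/0; 2/1; 2/2
TSO∖claimed = {2/0}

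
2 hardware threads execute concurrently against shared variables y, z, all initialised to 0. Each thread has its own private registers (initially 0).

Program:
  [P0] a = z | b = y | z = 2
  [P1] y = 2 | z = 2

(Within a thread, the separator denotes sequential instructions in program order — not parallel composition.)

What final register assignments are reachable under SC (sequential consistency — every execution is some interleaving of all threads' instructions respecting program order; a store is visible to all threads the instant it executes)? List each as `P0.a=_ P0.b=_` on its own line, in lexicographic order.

outcome vector order: (P0.a,P0.b)
|SC outcomes| = 3

P0.a=0 P0.b=0
P0.a=0 P0.b=2
P0.a=2 P0.b=2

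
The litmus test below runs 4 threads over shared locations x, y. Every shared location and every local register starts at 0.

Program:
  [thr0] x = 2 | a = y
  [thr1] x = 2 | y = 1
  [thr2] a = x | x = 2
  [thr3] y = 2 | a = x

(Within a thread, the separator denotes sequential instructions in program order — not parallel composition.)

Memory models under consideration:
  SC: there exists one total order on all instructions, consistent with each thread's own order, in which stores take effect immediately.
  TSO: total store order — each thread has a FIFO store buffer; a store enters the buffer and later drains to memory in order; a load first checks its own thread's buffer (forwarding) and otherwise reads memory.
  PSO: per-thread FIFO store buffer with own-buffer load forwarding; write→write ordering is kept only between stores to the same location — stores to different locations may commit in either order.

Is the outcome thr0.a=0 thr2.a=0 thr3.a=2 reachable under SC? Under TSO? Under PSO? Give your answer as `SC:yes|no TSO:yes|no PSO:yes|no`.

outcome vector order: (thr0.a,thr2.a,thr3.a)
SC (10): (0,0,2), (0,2,2), (1,0,0), (1,0,2), (1,2,0), (1,2,2), (2,0,0), (2,0,2), (2,2,0), (2,2,2)
TSO (12): (0,0,0), (0,0,2), (0,2,0), (0,2,2), (1,0,0), (1,0,2), (1,2,0), (1,2,2), (2,0,0), (2,0,2), (2,2,0), (2,2,2)
PSO (12): (0,0,0), (0,0,2), (0,2,0), (0,2,2), (1,0,0), (1,0,2), (1,2,0), (1,2,2), (2,0,0), (2,0,2), (2,2,0), (2,2,2)
target (0,0,2) ∈ {SC,TSO,PSO}

SC:yes TSO:yes PSO:yes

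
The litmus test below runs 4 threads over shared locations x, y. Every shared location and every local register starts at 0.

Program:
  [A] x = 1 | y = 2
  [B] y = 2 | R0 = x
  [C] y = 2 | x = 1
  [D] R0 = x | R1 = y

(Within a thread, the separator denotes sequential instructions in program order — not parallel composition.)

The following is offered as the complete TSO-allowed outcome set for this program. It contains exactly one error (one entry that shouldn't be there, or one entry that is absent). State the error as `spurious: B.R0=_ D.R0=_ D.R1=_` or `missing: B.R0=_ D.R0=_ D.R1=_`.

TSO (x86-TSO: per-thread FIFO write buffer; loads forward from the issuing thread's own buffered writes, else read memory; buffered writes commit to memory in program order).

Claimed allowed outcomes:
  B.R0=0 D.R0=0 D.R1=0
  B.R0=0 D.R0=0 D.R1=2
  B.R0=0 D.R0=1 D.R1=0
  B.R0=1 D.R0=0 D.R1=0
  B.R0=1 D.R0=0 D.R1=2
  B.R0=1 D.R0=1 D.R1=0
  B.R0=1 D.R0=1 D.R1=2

outcome vector order: (B.R0,D.R0,D.R1)
under TSO → 000, 002, 010, 012, 100, 102, 110, 112
TSO∖claimed = {012}

missing: B.R0=0 D.R0=1 D.R1=2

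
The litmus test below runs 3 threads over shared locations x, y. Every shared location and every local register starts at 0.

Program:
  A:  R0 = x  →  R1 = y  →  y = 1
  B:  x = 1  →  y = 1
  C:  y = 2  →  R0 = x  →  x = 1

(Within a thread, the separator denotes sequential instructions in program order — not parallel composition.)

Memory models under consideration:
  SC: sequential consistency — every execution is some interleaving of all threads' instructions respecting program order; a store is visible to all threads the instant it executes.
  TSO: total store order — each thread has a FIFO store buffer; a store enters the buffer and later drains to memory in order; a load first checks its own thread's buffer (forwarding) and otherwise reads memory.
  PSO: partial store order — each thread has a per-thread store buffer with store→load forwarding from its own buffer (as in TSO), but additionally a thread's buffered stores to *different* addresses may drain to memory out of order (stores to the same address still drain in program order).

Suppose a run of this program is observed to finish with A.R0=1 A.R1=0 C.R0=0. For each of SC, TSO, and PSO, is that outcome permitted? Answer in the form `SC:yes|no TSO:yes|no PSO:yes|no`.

outcome vector order: (A.R0,A.R1,C.R0)
under SC → <0 0 0>; <0 0 1>; <0 1 0>; <0 1 1>; <0 2 0>; <0 2 1>; <1 0 1>; <1 1 0>; <1 1 1>; <1 2 0>; <1 2 1>
under TSO → <0 0 0>; <0 0 1>; <0 1 0>; <0 1 1>; <0 2 0>; <0 2 1>; <1 0 0>; <1 0 1>; <1 1 0>; <1 1 1>; <1 2 0>; <1 2 1>
under PSO → <0 0 0>; <0 0 1>; <0 1 0>; <0 1 1>; <0 2 0>; <0 2 1>; <1 0 0>; <1 0 1>; <1 1 0>; <1 1 1>; <1 2 0>; <1 2 1>
target <1 0 0> ∈ {TSO,PSO}

SC:no TSO:yes PSO:yes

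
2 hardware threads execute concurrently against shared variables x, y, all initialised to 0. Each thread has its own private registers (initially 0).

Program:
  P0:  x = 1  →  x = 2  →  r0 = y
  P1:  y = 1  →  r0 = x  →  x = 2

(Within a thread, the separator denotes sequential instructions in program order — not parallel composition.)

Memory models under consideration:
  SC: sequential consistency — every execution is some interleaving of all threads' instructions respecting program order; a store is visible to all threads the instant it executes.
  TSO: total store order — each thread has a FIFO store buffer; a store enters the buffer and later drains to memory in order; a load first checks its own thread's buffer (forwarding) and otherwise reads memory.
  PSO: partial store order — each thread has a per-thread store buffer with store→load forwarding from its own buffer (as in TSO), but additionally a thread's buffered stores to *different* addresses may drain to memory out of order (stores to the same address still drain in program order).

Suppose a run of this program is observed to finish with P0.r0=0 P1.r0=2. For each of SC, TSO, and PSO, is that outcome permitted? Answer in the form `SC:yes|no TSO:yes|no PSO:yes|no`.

SC:yes TSO:yes PSO:yes

outcome vector order: (P0.r0,P1.r0)
under SC → (0,2), (1,0), (1,1), (1,2)
under TSO → (0,0), (0,1), (0,2), (1,0), (1,1), (1,2)
under PSO → (0,0), (0,1), (0,2), (1,0), (1,1), (1,2)
target (0,2) ∈ {SC,TSO,PSO}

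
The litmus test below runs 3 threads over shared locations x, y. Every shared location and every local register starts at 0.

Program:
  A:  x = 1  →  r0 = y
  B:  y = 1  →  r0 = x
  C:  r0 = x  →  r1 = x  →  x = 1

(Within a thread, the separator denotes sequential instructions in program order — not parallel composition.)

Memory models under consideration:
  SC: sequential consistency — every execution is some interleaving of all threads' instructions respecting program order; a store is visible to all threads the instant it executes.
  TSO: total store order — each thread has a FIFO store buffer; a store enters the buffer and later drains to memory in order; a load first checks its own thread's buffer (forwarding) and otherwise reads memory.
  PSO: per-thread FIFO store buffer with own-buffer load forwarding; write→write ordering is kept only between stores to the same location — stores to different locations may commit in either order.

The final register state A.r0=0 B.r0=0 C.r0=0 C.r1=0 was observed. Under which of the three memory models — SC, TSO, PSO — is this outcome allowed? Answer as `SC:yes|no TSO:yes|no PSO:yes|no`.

outcome vector order: (A.r0,B.r0,C.r0,C.r1)
under SC → 0100; 0101; 0111; 1000; 1001; 1011; 1100; 1101; 1111
under TSO → 0000; 0001; 0011; 0100; 0101; 0111; 1000; 1001; 1011; 1100; 1101; 1111
under PSO → 0000; 0001; 0011; 0100; 0101; 0111; 1000; 1001; 1011; 1100; 1101; 1111
target 0000 ∈ {TSO,PSO}

SC:no TSO:yes PSO:yes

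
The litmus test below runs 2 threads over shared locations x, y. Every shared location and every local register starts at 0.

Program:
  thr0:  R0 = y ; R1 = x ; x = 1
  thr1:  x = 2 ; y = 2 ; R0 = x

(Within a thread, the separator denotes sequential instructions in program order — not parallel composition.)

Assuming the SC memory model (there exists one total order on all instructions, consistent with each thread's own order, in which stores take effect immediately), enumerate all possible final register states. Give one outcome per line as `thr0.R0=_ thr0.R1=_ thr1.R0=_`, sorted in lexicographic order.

outcome vector order: (thr0.R0,thr0.R1,thr1.R0)
|SC outcomes| = 6

thr0.R0=0 thr0.R1=0 thr1.R0=1
thr0.R0=0 thr0.R1=0 thr1.R0=2
thr0.R0=0 thr0.R1=2 thr1.R0=1
thr0.R0=0 thr0.R1=2 thr1.R0=2
thr0.R0=2 thr0.R1=2 thr1.R0=1
thr0.R0=2 thr0.R1=2 thr1.R0=2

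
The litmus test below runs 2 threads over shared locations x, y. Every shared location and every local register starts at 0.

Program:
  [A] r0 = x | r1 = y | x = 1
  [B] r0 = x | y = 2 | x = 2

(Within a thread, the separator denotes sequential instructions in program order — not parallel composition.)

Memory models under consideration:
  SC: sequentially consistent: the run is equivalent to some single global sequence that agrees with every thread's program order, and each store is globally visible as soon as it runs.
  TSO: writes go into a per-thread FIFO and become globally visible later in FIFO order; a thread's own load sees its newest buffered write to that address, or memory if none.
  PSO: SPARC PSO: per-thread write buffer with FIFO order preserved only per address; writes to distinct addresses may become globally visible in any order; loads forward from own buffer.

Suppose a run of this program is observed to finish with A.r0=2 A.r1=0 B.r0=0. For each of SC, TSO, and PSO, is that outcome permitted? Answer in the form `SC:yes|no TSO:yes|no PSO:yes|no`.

outcome vector order: (A.r0,A.r1,B.r0)
SC: 4 outcomes — {(0,0,0), (0,0,1), (0,2,0), (2,2,0)}
TSO: 4 outcomes — {(0,0,0), (0,0,1), (0,2,0), (2,2,0)}
PSO: 5 outcomes — {(0,0,0), (0,0,1), (0,2,0), (2,0,0), (2,2,0)}
target (2,0,0) ∈ {PSO}

SC:no TSO:no PSO:yes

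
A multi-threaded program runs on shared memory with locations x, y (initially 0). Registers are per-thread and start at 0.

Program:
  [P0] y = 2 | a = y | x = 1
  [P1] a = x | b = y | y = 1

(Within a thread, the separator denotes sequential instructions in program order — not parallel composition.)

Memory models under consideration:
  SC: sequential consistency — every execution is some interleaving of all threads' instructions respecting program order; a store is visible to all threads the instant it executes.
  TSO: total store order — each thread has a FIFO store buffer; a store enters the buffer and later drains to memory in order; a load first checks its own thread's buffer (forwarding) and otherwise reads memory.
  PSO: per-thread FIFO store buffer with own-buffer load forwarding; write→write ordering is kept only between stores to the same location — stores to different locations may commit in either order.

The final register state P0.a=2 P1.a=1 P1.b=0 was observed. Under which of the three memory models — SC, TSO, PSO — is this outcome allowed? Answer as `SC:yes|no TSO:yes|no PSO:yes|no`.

SC:no TSO:no PSO:yes

outcome vector order: (P0.a,P1.a,P1.b)
[SC] allowed = {(1,0,0); (1,0,2); (2,0,0); (2,0,2); (2,1,2)}
[TSO] allowed = {(1,0,0); (1,0,2); (2,0,0); (2,0,2); (2,1,2)}
[PSO] allowed = {(1,0,0); (1,0,2); (2,0,0); (2,0,2); (2,1,0); (2,1,2)}
target (2,1,0) ∈ {PSO}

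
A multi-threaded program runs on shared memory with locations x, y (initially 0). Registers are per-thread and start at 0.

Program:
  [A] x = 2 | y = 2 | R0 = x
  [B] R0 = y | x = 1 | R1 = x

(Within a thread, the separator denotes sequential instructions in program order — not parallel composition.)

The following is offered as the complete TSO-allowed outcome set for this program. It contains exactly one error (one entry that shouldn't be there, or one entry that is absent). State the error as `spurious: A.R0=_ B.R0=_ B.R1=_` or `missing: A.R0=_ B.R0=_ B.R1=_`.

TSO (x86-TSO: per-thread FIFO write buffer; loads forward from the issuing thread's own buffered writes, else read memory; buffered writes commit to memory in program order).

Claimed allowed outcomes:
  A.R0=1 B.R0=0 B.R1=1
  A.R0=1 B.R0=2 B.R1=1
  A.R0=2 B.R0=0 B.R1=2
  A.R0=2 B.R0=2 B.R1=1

outcome vector order: (A.R0,B.R0,B.R1)
TSO: 5 outcomes — {<1 0 1>; <1 2 1>; <2 0 1>; <2 0 2>; <2 2 1>}
TSO∖claimed = {<2 0 1>}

missing: A.R0=2 B.R0=0 B.R1=1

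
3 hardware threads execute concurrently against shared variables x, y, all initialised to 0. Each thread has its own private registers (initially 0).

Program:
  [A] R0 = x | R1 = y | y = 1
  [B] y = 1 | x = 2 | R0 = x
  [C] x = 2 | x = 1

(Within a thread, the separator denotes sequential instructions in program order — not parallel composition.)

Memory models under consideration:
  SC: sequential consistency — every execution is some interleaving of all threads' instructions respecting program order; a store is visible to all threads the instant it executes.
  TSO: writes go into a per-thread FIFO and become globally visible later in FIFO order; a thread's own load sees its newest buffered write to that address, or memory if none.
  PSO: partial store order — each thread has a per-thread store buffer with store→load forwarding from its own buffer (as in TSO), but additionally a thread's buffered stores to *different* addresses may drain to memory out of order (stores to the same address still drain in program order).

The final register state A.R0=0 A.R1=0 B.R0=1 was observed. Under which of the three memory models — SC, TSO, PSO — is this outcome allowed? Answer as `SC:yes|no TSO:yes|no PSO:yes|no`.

outcome vector order: (A.R0,A.R1,B.R0)
under SC → 0/0/1 0/0/2 0/1/1 0/1/2 1/0/2 1/1/1 1/1/2 2/0/1 2/0/2 2/1/1 2/1/2
under TSO → 0/0/1 0/0/2 0/1/1 0/1/2 1/0/2 1/1/1 1/1/2 2/0/1 2/0/2 2/1/1 2/1/2
under PSO → 0/0/1 0/0/2 0/1/1 0/1/2 1/0/1 1/0/2 1/1/1 1/1/2 2/0/1 2/0/2 2/1/1 2/1/2
target 0/0/1 ∈ {SC,TSO,PSO}

SC:yes TSO:yes PSO:yes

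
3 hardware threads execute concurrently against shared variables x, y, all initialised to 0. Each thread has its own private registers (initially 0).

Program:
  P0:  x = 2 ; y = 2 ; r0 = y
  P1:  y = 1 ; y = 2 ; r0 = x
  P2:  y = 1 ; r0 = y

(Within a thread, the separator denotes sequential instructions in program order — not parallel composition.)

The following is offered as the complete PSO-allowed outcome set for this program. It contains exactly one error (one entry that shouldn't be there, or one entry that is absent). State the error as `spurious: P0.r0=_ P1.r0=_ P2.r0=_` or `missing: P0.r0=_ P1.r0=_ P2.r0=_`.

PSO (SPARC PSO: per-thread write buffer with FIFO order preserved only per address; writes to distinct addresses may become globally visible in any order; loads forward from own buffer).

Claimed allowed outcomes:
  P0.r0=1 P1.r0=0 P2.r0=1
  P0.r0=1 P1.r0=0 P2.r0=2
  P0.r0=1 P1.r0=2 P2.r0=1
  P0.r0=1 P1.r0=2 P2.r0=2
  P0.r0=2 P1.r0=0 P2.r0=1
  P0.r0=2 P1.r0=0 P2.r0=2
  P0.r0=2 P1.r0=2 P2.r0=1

missing: P0.r0=2 P1.r0=2 P2.r0=2

outcome vector order: (P0.r0,P1.r0,P2.r0)
under PSO → 101; 102; 121; 122; 201; 202; 221; 222
PSO∖claimed = {222}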